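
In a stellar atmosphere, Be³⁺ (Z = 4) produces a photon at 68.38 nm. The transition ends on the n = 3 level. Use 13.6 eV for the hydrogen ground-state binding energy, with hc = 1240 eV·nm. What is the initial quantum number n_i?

The photon energy is ΔE = hc/λ = 1240 / 68.38 = 18.13 eV.
With Z = 4, ΔE = 217.6 × (1/n_f² − 1/n_i²), so 1/n_f² − 1/n_i² = 0.08334.
With n_f = 3: 1/n_i² = 1/9 − 0.08334 = 0.02777, so n_i ≈ 6.00.

n_i = 6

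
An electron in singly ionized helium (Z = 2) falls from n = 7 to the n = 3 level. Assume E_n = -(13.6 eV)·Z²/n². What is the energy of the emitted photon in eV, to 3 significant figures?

4.93 eV

The Bohr energies scale as Z², so for Z = 2: E_n = −54.40/n² eV.
E_7 = −54.40/49 = −1.110 eV and E_3 = −54.40/9 = −6.044 eV.
The photon energy is |E_7 − E_3| = 4.93 eV.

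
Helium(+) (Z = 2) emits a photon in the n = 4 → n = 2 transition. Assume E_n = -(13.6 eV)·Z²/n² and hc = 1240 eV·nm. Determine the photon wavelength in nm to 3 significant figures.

122 nm

For Z = 2 the level energies scale as Z², so the effective Rydberg energy is 13.6 × 4 = 54.40 eV.
ΔE = 54.40 × (1/2² − 1/4²) = 54.40 × 0.1875 = 10.20 eV.
λ = hc/ΔE = 1240 / 10.20 = 122 nm.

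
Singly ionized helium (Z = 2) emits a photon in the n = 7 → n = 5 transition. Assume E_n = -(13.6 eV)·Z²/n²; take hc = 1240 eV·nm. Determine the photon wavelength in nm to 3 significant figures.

1160 nm

For Z = 2 the level energies scale as Z², so the effective Rydberg energy is 13.6 × 4 = 54.40 eV.
ΔE = 54.40 × (1/5² − 1/7²) = 54.40 × 0.01959 = 1.066 eV.
λ = hc/ΔE = 1240 / 1.066 = 1160 nm.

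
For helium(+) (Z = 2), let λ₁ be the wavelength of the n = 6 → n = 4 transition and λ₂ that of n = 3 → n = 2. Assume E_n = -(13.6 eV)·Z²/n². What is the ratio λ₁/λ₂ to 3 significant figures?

λ ∝ 1/ΔE ∝ 1/(1/n_f² − 1/n_i²), and the Z² and hc factors cancel in the ratio.
λ₁/λ₂ = (1/2² − 1/3²)/(1/4² − 1/6²) = 0.1389/0.03472 = 4.00.

4.00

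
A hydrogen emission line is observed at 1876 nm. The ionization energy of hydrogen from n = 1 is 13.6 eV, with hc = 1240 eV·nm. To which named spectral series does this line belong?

ΔE = 1240/1876 = 0.6610 eV.
This matches 13.6 × (1/3² − 1/4²), so n_f = 3: the Paschen series.

Paschen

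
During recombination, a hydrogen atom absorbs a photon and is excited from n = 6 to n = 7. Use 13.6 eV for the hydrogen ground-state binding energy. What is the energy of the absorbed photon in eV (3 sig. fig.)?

0.100 eV

E_7 = −13.60/49 = −0.2776 eV and E_6 = −13.60/36 = −0.3778 eV.
The photon energy is |E_7 − E_6| = 0.100 eV.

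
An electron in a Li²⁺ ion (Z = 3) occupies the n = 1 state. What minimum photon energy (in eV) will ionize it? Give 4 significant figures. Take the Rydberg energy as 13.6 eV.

E_n = −13.6 Z²/n² = −122.4/n² eV for Z = 3.
E_1 = −122.4/1 = −122.4 eV, so ionization (to E = 0) requires 122.4 eV.

122.4 eV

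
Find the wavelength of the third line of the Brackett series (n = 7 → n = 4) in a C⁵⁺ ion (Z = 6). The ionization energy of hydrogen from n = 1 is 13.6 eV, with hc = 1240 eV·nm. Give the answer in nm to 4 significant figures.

60.17 nm

The Brackett series terminates on n_f = 4; the third line has n_i = 4+3 = 7.
ΔE = 489.6 × (1/4² − 1/7²) = 20.61 eV.
λ = 1240 / 20.61 = 60.17 nm.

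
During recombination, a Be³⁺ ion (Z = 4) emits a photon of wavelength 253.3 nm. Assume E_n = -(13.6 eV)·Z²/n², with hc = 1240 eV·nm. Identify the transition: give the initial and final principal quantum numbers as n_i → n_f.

The photon energy is ΔE = hc/λ = 1240 / 253.3 = 4.895 eV.
With Z = 4, ΔE = 217.6 × (1/n_f² − 1/n_i²), so 1/n_f² − 1/n_i² = 0.02250.
Trying n_f = 4 gives 1/n_i² = 0.04000, i.e. n_i ≈ 5; this pair matches.

n_i = 5, n_f = 4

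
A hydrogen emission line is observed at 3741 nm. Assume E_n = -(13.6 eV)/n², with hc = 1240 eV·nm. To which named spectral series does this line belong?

ΔE = 1240/3741 = 0.3315 eV.
This matches 13.6 × (1/5² − 1/8²), so n_f = 5: the Pfund series.

Pfund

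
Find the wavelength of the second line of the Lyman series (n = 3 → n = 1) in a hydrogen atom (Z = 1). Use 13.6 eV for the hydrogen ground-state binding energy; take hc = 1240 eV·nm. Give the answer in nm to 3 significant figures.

103 nm

The Lyman series terminates on n_f = 1; the second line has n_i = 1+2 = 3.
ΔE = 13.60 × (1/1² − 1/3²) = 12.09 eV.
λ = 1240 / 12.09 = 103 nm.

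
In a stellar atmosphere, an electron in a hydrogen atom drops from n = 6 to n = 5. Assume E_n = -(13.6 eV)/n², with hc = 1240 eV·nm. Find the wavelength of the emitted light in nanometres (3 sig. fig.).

ΔE = 13.60 × (1/5² − 1/6²) = 13.60 × 0.01222 = 0.1662 eV.
λ = hc/ΔE = 1240 / 0.1662 = 7460 nm.
This line belongs to the Pfund series.

7460 nm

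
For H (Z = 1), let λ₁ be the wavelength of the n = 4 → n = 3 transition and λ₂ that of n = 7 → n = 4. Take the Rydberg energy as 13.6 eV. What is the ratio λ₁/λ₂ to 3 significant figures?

λ ∝ 1/ΔE ∝ 1/(1/n_f² − 1/n_i²), and the Z² and hc factors cancel in the ratio.
λ₁/λ₂ = (1/4² − 1/7²)/(1/3² − 1/4²) = 0.04209/0.04861 = 0.866.

0.866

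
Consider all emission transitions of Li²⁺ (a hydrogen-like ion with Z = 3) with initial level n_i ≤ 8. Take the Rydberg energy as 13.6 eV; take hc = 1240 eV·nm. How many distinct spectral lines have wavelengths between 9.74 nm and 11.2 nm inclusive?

5

Enumerate all n_i → n_f pairs with 1 ≤ n_f < n_i ≤ 8 and compute λ = 1240 / [13.6·9·(1/n_f² − 1/n_i²)].
Lines falling in [9.74, 11.2] nm: 8→1 (10.29 nm), 7→1 (10.34 nm), 6→1 (10.42 nm), 5→1 (10.55 nm), 4→1 (10.81 nm).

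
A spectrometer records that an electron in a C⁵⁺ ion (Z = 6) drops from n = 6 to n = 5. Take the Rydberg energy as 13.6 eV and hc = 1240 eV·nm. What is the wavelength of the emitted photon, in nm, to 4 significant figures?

207.2 nm

For Z = 6 the level energies scale as Z², so the effective Rydberg energy is 13.6 × 36 = 489.6 eV.
ΔE = 489.6 × (1/5² − 1/6²) = 489.6 × 0.01222 = 5.984 eV.
λ = hc/ΔE = 1240 / 5.984 = 207.2 nm.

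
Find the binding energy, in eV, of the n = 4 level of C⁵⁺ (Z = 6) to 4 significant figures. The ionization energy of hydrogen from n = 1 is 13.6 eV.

30.60 eV

E_n = −13.6 Z²/n² = −489.6/n² eV for Z = 6.
E_4 = −489.6/16 = −30.60 eV, so ionization (to E = 0) requires 30.60 eV.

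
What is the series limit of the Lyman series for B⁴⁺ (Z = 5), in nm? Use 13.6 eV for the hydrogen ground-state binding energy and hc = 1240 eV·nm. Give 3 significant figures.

3.65 nm

The Lyman series has lower level n_f = 1; the series limit corresponds to n_i → ∞.
ΔE_max = 13.6 × 25 / 1² = 340.0 eV.
λ_min = 1240 / 340.0 = 3.65 nm.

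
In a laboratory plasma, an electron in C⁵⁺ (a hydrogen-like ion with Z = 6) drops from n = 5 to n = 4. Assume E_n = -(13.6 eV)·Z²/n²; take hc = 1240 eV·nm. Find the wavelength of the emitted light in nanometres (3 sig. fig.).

For Z = 6 the level energies scale as Z², so the effective Rydberg energy is 13.6 × 36 = 489.6 eV.
ΔE = 489.6 × (1/4² − 1/5²) = 489.6 × 0.02250 = 11.02 eV.
λ = hc/ΔE = 1240 / 11.02 = 113 nm.

113 nm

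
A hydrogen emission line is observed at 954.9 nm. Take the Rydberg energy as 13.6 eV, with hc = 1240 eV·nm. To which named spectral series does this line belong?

Paschen

ΔE = 1240/954.9 = 1.299 eV.
This matches 13.6 × (1/3² − 1/8²), so n_f = 3: the Paschen series.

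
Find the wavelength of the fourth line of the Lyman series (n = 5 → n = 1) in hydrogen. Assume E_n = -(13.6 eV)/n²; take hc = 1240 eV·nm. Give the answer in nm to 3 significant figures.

The Lyman series terminates on n_f = 1; the fourth line has n_i = 1+4 = 5.
ΔE = 13.60 × (1/1² − 1/5²) = 13.06 eV.
λ = 1240 / 13.06 = 95.0 nm.

95.0 nm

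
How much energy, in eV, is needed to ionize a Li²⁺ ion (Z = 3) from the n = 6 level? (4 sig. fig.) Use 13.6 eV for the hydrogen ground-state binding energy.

E_n = −13.6 Z²/n² = −122.4/n² eV for Z = 3.
E_6 = −122.4/36 = −3.400 eV, so ionization (to E = 0) requires 3.400 eV.

3.400 eV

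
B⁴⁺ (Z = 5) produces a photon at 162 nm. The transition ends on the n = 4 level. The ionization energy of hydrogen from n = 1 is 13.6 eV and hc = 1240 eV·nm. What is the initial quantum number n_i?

n_i = 5

The photon energy is ΔE = hc/λ = 1240 / 162 = 7.654 eV.
With Z = 5, ΔE = 340.0 × (1/n_f² − 1/n_i²), so 1/n_f² − 1/n_i² = 0.02251.
With n_f = 4: 1/n_i² = 1/16 − 0.02251 = 0.03999, so n_i ≈ 5.00.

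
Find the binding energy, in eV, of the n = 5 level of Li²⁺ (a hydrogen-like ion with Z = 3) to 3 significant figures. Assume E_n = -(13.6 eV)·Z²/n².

4.90 eV

E_n = −13.6 Z²/n² = −122.4/n² eV for Z = 3.
E_5 = −122.4/25 = −4.90 eV, so ionization (to E = 0) requires 4.90 eV.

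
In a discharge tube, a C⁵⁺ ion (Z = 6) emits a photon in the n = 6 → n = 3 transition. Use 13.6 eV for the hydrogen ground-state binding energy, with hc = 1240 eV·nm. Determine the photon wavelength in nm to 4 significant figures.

30.39 nm

For Z = 6 the level energies scale as Z², so the effective Rydberg energy is 13.6 × 36 = 489.6 eV.
ΔE = 489.6 × (1/3² − 1/6²) = 489.6 × 0.08333 = 40.80 eV.
λ = hc/ΔE = 1240 / 40.80 = 30.39 nm.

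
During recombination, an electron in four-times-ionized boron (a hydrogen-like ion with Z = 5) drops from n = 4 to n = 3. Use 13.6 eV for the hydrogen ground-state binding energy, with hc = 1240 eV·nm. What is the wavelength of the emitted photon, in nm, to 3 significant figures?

75.0 nm

For Z = 5 the level energies scale as Z², so the effective Rydberg energy is 13.6 × 25 = 340.0 eV.
ΔE = 340.0 × (1/3² − 1/4²) = 340.0 × 0.04861 = 16.53 eV.
λ = hc/ΔE = 1240 / 16.53 = 75.0 nm.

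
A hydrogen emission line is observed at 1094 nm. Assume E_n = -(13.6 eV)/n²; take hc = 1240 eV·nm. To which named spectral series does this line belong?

ΔE = 1240/1094 = 1.133 eV.
This matches 13.6 × (1/3² − 1/6²), so n_f = 3: the Paschen series.

Paschen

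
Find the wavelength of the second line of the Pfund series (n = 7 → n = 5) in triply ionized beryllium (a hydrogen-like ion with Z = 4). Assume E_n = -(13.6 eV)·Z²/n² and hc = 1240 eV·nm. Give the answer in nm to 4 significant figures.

The Pfund series terminates on n_f = 5; the second line has n_i = 5+2 = 7.
ΔE = 217.6 × (1/5² − 1/7²) = 4.263 eV.
λ = 1240 / 4.263 = 290.9 nm.

290.9 nm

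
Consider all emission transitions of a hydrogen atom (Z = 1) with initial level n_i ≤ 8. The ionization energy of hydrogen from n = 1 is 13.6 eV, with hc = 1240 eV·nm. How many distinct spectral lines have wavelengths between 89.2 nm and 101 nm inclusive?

Enumerate all n_i → n_f pairs with 1 ≤ n_f < n_i ≤ 8 and compute λ = 1240 / [13.6·1·(1/n_f² − 1/n_i²)].
Lines falling in [89.2, 101] nm: 8→1 (92.62 nm), 7→1 (93.08 nm), 6→1 (93.78 nm), 5→1 (94.98 nm), 4→1 (97.25 nm).

5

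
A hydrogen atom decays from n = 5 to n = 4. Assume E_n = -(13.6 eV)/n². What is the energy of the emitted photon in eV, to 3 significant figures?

0.306 eV

E_5 = −13.60/25 = −0.5440 eV and E_4 = −13.60/16 = −0.8500 eV.
The photon energy is |E_5 − E_4| = 0.306 eV.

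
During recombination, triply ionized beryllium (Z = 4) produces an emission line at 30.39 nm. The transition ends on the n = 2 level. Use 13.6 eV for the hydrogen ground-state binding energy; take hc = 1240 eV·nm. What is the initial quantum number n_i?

The photon energy is ΔE = hc/λ = 1240 / 30.39 = 40.80 eV.
With Z = 4, ΔE = 217.6 × (1/n_f² − 1/n_i²), so 1/n_f² − 1/n_i² = 0.1875.
With n_f = 2: 1/n_i² = 1/4 − 0.1875 = 0.06249, so n_i ≈ 4.00.

n_i = 4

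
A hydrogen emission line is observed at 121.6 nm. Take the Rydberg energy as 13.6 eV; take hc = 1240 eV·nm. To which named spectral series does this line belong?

Lyman

ΔE = 1240/121.6 = 10.20 eV.
This matches 13.6 × (1/1² − 1/2²), so n_f = 1: the Lyman series.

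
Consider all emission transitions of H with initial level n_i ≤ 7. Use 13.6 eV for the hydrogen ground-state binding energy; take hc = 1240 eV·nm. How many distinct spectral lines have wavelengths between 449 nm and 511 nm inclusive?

Enumerate all n_i → n_f pairs with 1 ≤ n_f < n_i ≤ 7 and compute λ = 1240 / [13.6·1·(1/n_f² − 1/n_i²)].
Lines falling in [449, 511] nm: 4→2 (486.3 nm).

1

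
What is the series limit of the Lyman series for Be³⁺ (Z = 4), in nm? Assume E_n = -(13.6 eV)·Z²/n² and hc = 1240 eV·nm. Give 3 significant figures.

The Lyman series has lower level n_f = 1; the series limit corresponds to n_i → ∞.
ΔE_max = 13.6 × 16 / 1² = 217.6 eV.
λ_min = 1240 / 217.6 = 5.70 nm.

5.70 nm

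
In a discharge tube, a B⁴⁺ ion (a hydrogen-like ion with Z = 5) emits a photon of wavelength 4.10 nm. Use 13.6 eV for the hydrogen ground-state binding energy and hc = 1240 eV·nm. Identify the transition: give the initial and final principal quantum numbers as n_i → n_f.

n_i = 3, n_f = 1

The photon energy is ΔE = hc/λ = 1240 / 4.10 = 302.4 eV.
With Z = 5, ΔE = 340.0 × (1/n_f² − 1/n_i²), so 1/n_f² − 1/n_i² = 0.8895.
Trying n_f = 1 gives 1/n_i² = 0.1105, i.e. n_i ≈ 3; this pair matches.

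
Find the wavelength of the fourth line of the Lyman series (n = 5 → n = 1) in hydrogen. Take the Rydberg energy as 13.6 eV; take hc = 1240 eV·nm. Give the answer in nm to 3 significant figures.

95.0 nm

The Lyman series terminates on n_f = 1; the fourth line has n_i = 1+4 = 5.
ΔE = 13.60 × (1/1² − 1/5²) = 13.06 eV.
λ = 1240 / 13.06 = 95.0 nm.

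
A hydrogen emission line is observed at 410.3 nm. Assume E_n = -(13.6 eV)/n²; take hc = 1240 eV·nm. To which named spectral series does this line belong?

ΔE = 1240/410.3 = 3.022 eV.
This matches 13.6 × (1/2² − 1/6²), so n_f = 2: the Balmer series.

Balmer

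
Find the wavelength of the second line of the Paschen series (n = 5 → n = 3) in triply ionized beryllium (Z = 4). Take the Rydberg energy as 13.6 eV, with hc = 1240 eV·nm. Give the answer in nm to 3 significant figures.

80.1 nm

The Paschen series terminates on n_f = 3; the second line has n_i = 3+2 = 5.
ΔE = 217.6 × (1/3² − 1/5²) = 15.47 eV.
λ = 1240 / 15.47 = 80.1 nm.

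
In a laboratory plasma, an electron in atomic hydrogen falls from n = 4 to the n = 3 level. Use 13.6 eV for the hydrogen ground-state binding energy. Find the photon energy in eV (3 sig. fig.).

0.661 eV

E_4 = −13.60/16 = −0.8500 eV and E_3 = −13.60/9 = −1.511 eV.
The photon energy is |E_4 − E_3| = 0.661 eV.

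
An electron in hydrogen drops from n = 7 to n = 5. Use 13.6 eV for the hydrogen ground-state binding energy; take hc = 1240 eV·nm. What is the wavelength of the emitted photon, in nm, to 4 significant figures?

ΔE = 13.60 × (1/5² − 1/7²) = 13.60 × 0.01959 = 0.2664 eV.
λ = hc/ΔE = 1240 / 0.2664 = 4654 nm.

4654 nm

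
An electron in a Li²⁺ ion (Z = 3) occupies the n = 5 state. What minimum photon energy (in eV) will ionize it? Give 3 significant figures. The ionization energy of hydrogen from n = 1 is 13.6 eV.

4.90 eV

E_n = −13.6 Z²/n² = −122.4/n² eV for Z = 3.
E_5 = −122.4/25 = −4.90 eV, so ionization (to E = 0) requires 4.90 eV.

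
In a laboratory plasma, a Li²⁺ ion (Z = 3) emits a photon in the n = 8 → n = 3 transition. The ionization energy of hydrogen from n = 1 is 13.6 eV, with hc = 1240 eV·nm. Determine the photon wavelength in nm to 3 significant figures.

106 nm

For Z = 3 the level energies scale as Z², so the effective Rydberg energy is 13.6 × 9 = 122.4 eV.
ΔE = 122.4 × (1/3² − 1/8²) = 122.4 × 0.09549 = 11.69 eV.
λ = hc/ΔE = 1240 / 11.69 = 106 nm.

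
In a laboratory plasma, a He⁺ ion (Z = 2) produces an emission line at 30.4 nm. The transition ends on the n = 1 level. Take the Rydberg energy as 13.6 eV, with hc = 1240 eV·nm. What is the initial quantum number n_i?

n_i = 2

The photon energy is ΔE = hc/λ = 1240 / 30.4 = 40.79 eV.
With Z = 2, ΔE = 54.40 × (1/n_f² − 1/n_i²), so 1/n_f² − 1/n_i² = 0.7498.
With n_f = 1: 1/n_i² = 1/1 − 0.7498 = 0.2502, so n_i ≈ 2.00.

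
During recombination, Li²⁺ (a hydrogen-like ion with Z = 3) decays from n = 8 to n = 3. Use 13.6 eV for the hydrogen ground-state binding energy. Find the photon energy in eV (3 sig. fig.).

11.7 eV

The Bohr energies scale as Z², so for Z = 3: E_n = −122.4/n² eV.
E_8 = −122.4/64 = −1.913 eV and E_3 = −122.4/9 = −13.60 eV.
The photon energy is |E_8 − E_3| = 11.7 eV.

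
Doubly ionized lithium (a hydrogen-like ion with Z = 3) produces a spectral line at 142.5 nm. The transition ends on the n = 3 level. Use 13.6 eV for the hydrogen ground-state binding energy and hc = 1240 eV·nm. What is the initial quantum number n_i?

The photon energy is ΔE = hc/λ = 1240 / 142.5 = 8.702 eV.
With Z = 3, ΔE = 122.4 × (1/n_f² − 1/n_i²), so 1/n_f² − 1/n_i² = 0.07109.
With n_f = 3: 1/n_i² = 1/9 − 0.07109 = 0.04002, so n_i ≈ 5.00.

n_i = 5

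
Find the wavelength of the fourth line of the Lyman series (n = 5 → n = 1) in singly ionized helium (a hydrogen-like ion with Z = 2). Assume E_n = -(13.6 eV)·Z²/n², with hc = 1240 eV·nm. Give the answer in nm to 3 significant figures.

The Lyman series terminates on n_f = 1; the fourth line has n_i = 1+4 = 5.
ΔE = 54.40 × (1/1² − 1/5²) = 52.22 eV.
λ = 1240 / 52.22 = 23.7 nm.

23.7 nm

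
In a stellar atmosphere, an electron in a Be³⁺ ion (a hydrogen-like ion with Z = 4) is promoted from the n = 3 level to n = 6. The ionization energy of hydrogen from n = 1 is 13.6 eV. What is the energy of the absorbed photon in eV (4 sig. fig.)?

18.13 eV

The Bohr energies scale as Z², so for Z = 4: E_n = −217.6/n² eV.
E_6 = −217.6/36 = −6.044 eV and E_3 = −217.6/9 = −24.18 eV.
The photon energy is |E_6 − E_3| = 18.13 eV.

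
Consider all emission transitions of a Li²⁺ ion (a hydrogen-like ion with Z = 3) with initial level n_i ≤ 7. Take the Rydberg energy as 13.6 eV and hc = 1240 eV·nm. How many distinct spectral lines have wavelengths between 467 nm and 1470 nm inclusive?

Enumerate all n_i → n_f pairs with 1 ≤ n_f < n_i ≤ 7 and compute λ = 1240 / [13.6·9·(1/n_f² − 1/n_i²)].
Lines falling in [467, 1470] nm: 7→5 (517.1 nm), 6→5 (828.9 nm), 7→6 (1375 nm).

3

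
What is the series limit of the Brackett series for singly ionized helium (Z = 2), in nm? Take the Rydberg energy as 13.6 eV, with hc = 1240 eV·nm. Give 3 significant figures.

365 nm

The Brackett series has lower level n_f = 4; the series limit corresponds to n_i → ∞.
ΔE_max = 13.6 × 4 / 4² = 3.400 eV.
λ_min = 1240 / 3.400 = 365 nm.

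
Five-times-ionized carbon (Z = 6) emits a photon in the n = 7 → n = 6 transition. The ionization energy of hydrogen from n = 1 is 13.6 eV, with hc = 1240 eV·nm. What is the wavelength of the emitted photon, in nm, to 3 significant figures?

For Z = 6 the level energies scale as Z², so the effective Rydberg energy is 13.6 × 36 = 489.6 eV.
ΔE = 489.6 × (1/6² − 1/7²) = 489.6 × 0.007370 = 3.608 eV.
λ = hc/ΔE = 1240 / 3.608 = 344 nm.

344 nm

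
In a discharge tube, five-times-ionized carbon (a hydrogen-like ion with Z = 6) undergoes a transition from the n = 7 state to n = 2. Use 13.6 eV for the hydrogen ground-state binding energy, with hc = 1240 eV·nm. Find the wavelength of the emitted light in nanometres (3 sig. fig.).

11.0 nm

For Z = 6 the level energies scale as Z², so the effective Rydberg energy is 13.6 × 36 = 489.6 eV.
ΔE = 489.6 × (1/2² − 1/7²) = 489.6 × 0.2296 = 112.4 eV.
λ = hc/ΔE = 1240 / 112.4 = 11.0 nm.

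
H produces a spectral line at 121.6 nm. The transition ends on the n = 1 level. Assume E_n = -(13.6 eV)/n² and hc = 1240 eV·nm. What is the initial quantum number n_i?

The photon energy is ΔE = hc/λ = 1240 / 121.6 = 10.20 eV.
With Z = 1, ΔE = 13.60 × (1/n_f² − 1/n_i²), so 1/n_f² − 1/n_i² = 0.7498.
With n_f = 1: 1/n_i² = 1/1 − 0.7498 = 0.2502, so n_i ≈ 2.00.

n_i = 2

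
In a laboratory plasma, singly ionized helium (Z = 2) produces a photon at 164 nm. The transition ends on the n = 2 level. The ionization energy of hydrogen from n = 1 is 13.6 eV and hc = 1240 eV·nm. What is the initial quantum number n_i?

n_i = 3

The photon energy is ΔE = hc/λ = 1240 / 164 = 7.561 eV.
With Z = 2, ΔE = 54.40 × (1/n_f² − 1/n_i²), so 1/n_f² − 1/n_i² = 0.1390.
With n_f = 2: 1/n_i² = 1/4 − 0.1390 = 0.1110, so n_i ≈ 3.00.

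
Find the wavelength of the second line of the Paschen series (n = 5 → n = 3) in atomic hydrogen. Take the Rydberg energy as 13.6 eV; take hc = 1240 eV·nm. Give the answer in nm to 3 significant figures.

The Paschen series terminates on n_f = 3; the second line has n_i = 3+2 = 5.
ΔE = 13.60 × (1/3² − 1/5²) = 0.9671 eV.
λ = 1240 / 0.9671 = 1280 nm.

1280 nm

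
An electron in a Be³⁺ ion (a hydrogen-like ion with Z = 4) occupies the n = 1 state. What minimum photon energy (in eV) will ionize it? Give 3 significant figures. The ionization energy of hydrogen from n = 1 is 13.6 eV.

218 eV

E_n = −13.6 Z²/n² = −217.6/n² eV for Z = 4.
E_1 = −217.6/1 = −218 eV, so ionization (to E = 0) requires 218 eV.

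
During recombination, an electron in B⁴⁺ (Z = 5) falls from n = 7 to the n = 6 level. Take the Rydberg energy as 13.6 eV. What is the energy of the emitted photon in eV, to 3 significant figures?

The Bohr energies scale as Z², so for Z = 5: E_n = −340.0/n² eV.
E_7 = −340.0/49 = −6.939 eV and E_6 = −340.0/36 = −9.444 eV.
The photon energy is |E_7 − E_6| = 2.51 eV.

2.51 eV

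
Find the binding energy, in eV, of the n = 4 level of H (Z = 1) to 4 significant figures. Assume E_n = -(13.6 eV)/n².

0.8500 eV

E_4 = −13.60/16 = −0.8500 eV, so ionization (to E = 0) requires 0.8500 eV.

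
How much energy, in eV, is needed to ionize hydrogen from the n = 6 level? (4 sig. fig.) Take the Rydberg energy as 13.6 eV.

0.3778 eV

E_6 = −13.60/36 = −0.3778 eV, so ionization (to E = 0) requires 0.3778 eV.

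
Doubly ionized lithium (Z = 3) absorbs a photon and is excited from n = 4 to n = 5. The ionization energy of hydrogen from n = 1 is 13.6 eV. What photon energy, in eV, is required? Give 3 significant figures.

The Bohr energies scale as Z², so for Z = 3: E_n = −122.4/n² eV.
E_5 = −122.4/25 = −4.896 eV and E_4 = −122.4/16 = −7.650 eV.
The photon energy is |E_5 − E_4| = 2.75 eV.

2.75 eV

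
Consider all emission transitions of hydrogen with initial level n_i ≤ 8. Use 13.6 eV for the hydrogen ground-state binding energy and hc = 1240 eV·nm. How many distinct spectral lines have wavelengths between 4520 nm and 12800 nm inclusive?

Enumerate all n_i → n_f pairs with 1 ≤ n_f < n_i ≤ 8 and compute λ = 1240 / [13.6·1·(1/n_f² − 1/n_i²)].
Lines falling in [4520, 12800] nm: 7→5 (4654 nm), 6→5 (7460 nm), 8→6 (7503 nm), 7→6 (12370 nm).

4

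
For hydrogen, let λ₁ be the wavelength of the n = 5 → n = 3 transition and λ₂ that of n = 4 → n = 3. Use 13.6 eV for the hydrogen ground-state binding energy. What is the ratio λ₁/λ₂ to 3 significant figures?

0.684

λ ∝ 1/ΔE ∝ 1/(1/n_f² − 1/n_i²), and the Z² and hc factors cancel in the ratio.
λ₁/λ₂ = (1/3² − 1/4²)/(1/3² − 1/5²) = 0.04861/0.07111 = 0.684.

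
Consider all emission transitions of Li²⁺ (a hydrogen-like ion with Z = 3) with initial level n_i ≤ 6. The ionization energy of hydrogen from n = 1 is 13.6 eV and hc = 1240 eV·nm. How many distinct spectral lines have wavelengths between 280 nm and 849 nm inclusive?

Enumerate all n_i → n_f pairs with 1 ≤ n_f < n_i ≤ 6 and compute λ = 1240 / [13.6·9·(1/n_f² − 1/n_i²)].
Lines falling in [280, 849] nm: 6→4 (291.8 nm), 5→4 (450.3 nm), 6→5 (828.9 nm).

3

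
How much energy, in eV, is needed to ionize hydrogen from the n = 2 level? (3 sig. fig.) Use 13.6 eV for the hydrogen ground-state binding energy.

E_2 = −13.60/4 = −3.40 eV, so ionization (to E = 0) requires 3.40 eV.

3.40 eV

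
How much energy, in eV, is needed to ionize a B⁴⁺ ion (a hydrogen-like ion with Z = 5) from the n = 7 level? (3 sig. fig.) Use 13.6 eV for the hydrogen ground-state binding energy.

6.94 eV

E_n = −13.6 Z²/n² = −340.0/n² eV for Z = 5.
E_7 = −340.0/49 = −6.94 eV, so ionization (to E = 0) requires 6.94 eV.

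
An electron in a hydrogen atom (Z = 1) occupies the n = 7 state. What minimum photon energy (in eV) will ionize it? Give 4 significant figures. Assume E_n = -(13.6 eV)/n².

E_7 = −13.60/49 = −0.2776 eV, so ionization (to E = 0) requires 0.2776 eV.

0.2776 eV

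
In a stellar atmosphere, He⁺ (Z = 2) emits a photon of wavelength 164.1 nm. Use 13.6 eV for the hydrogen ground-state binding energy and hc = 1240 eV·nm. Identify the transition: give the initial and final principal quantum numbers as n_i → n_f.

The photon energy is ΔE = hc/λ = 1240 / 164.1 = 7.556 eV.
With Z = 2, ΔE = 54.40 × (1/n_f² − 1/n_i²), so 1/n_f² − 1/n_i² = 0.1389.
Trying n_f = 2 gives 1/n_i² = 0.1111, i.e. n_i ≈ 3; this pair matches.

n_i = 3, n_f = 2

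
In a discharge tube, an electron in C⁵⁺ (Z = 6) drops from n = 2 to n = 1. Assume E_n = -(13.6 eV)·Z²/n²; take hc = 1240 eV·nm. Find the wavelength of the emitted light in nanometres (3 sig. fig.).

For Z = 6 the level energies scale as Z², so the effective Rydberg energy is 13.6 × 36 = 489.6 eV.
ΔE = 489.6 × (1/1² − 1/2²) = 489.6 × 0.7500 = 367.2 eV.
λ = hc/ΔE = 1240 / 367.2 = 3.38 nm.

3.38 nm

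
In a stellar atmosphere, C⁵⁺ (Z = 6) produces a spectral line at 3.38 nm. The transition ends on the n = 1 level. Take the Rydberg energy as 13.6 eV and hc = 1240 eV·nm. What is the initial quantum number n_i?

n_i = 2

The photon energy is ΔE = hc/λ = 1240 / 3.38 = 366.9 eV.
With Z = 6, ΔE = 489.6 × (1/n_f² − 1/n_i²), so 1/n_f² − 1/n_i² = 0.7493.
With n_f = 1: 1/n_i² = 1/1 − 0.7493 = 0.2507, so n_i ≈ 2.00.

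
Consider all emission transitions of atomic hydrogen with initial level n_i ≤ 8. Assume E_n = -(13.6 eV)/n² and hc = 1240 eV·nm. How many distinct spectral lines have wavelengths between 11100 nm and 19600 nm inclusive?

Enumerate all n_i → n_f pairs with 1 ≤ n_f < n_i ≤ 8 and compute λ = 1240 / [13.6·1·(1/n_f² − 1/n_i²)].
Lines falling in [11100, 19600] nm: 7→6 (12370 nm), 8→7 (19060 nm).

2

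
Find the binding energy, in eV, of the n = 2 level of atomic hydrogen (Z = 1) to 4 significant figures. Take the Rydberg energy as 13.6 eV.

E_2 = −13.60/4 = −3.400 eV, so ionization (to E = 0) requires 3.400 eV.

3.400 eV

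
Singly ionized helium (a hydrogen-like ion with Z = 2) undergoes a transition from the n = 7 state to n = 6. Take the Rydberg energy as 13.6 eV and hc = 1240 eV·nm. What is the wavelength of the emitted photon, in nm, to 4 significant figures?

For Z = 2 the level energies scale as Z², so the effective Rydberg energy is 13.6 × 4 = 54.40 eV.
ΔE = 54.40 × (1/6² − 1/7²) = 54.40 × 0.007370 = 0.4009 eV.
λ = hc/ΔE = 1240 / 0.4009 = 3093 nm.

3093 nm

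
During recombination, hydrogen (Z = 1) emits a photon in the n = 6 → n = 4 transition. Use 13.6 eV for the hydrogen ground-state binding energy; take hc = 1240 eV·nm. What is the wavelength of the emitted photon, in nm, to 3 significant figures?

2630 nm

ΔE = 13.60 × (1/4² − 1/6²) = 13.60 × 0.03472 = 0.4722 eV.
λ = hc/ΔE = 1240 / 0.4722 = 2630 nm.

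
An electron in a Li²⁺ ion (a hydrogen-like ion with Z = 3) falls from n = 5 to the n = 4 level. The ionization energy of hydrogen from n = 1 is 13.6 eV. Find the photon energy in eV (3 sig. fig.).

The Bohr energies scale as Z², so for Z = 3: E_n = −122.4/n² eV.
E_5 = −122.4/25 = −4.896 eV and E_4 = −122.4/16 = −7.650 eV.
The photon energy is |E_5 − E_4| = 2.75 eV.

2.75 eV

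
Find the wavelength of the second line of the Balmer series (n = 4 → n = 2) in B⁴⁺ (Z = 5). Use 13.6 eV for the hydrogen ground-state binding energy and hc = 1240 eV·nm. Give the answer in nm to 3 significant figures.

The Balmer series terminates on n_f = 2; the second line has n_i = 2+2 = 4.
ΔE = 340.0 × (1/2² − 1/4²) = 63.75 eV.
λ = 1240 / 63.75 = 19.5 nm.

19.5 nm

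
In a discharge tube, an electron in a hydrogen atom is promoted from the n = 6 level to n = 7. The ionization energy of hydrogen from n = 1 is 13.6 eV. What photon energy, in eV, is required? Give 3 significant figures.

0.100 eV

E_7 = −13.60/49 = −0.2776 eV and E_6 = −13.60/36 = −0.3778 eV.
The photon energy is |E_7 − E_6| = 0.100 eV.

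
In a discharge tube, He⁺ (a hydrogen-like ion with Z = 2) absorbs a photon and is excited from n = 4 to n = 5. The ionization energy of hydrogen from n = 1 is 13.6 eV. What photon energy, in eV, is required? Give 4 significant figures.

The Bohr energies scale as Z², so for Z = 2: E_n = −54.40/n² eV.
E_5 = −54.40/25 = −2.176 eV and E_4 = −54.40/16 = −3.400 eV.
The photon energy is |E_5 − E_4| = 1.224 eV.

1.224 eV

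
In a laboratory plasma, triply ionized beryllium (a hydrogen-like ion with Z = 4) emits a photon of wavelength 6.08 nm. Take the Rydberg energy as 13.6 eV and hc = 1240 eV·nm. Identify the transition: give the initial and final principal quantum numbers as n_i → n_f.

The photon energy is ΔE = hc/λ = 1240 / 6.08 = 203.9 eV.
With Z = 4, ΔE = 217.6 × (1/n_f² − 1/n_i²), so 1/n_f² − 1/n_i² = 0.9373.
Trying n_f = 1 gives 1/n_i² = 0.06274, i.e. n_i ≈ 4; this pair matches.

n_i = 4, n_f = 1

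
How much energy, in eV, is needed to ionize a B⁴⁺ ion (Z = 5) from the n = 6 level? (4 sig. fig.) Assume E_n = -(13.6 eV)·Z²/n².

E_n = −13.6 Z²/n² = −340.0/n² eV for Z = 5.
E_6 = −340.0/36 = −9.444 eV, so ionization (to E = 0) requires 9.444 eV.

9.444 eV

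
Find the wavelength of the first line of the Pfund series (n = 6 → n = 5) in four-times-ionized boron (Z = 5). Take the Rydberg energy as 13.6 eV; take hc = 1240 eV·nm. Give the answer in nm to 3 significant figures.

The Pfund series terminates on n_f = 5; the first line has n_i = 5+1 = 6.
ΔE = 340.0 × (1/5² − 1/6²) = 4.156 eV.
λ = 1240 / 4.156 = 298 nm.

298 nm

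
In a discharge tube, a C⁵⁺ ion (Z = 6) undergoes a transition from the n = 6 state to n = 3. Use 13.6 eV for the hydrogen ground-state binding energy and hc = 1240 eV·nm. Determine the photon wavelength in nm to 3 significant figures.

30.4 nm

For Z = 6 the level energies scale as Z², so the effective Rydberg energy is 13.6 × 36 = 489.6 eV.
ΔE = 489.6 × (1/3² − 1/6²) = 489.6 × 0.08333 = 40.80 eV.
λ = hc/ΔE = 1240 / 40.80 = 30.4 nm.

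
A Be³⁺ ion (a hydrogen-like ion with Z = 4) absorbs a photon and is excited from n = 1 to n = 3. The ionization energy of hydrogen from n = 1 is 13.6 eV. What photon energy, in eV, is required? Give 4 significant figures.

The Bohr energies scale as Z², so for Z = 4: E_n = −217.6/n² eV.
E_3 = −217.6/9 = −24.18 eV and E_1 = −217.6/1 = −217.6 eV.
The photon energy is |E_3 − E_1| = 193.4 eV.

193.4 eV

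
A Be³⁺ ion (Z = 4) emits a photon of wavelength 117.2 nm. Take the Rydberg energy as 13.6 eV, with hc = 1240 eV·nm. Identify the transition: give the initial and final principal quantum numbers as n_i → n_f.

n_i = 4, n_f = 3

The photon energy is ΔE = hc/λ = 1240 / 117.2 = 10.58 eV.
With Z = 4, ΔE = 217.6 × (1/n_f² − 1/n_i²), so 1/n_f² − 1/n_i² = 0.04862.
Trying n_f = 3 gives 1/n_i² = 0.06249, i.e. n_i ≈ 4; this pair matches.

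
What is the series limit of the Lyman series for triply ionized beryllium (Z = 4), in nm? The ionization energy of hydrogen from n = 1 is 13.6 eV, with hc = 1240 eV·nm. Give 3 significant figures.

The Lyman series has lower level n_f = 1; the series limit corresponds to n_i → ∞.
ΔE_max = 13.6 × 16 / 1² = 217.6 eV.
λ_min = 1240 / 217.6 = 5.70 nm.

5.70 nm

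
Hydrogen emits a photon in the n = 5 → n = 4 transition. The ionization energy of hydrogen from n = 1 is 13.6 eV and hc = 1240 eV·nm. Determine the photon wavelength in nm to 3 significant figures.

4050 nm

ΔE = 13.60 × (1/4² − 1/5²) = 13.60 × 0.02250 = 0.3060 eV.
λ = hc/ΔE = 1240 / 0.3060 = 4050 nm.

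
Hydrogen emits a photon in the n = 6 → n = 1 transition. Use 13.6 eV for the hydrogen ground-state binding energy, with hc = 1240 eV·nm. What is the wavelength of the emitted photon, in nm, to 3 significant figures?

ΔE = 13.60 × (1/1² − 1/6²) = 13.60 × 0.9722 = 13.22 eV.
λ = hc/ΔE = 1240 / 13.22 = 93.8 nm.

93.8 nm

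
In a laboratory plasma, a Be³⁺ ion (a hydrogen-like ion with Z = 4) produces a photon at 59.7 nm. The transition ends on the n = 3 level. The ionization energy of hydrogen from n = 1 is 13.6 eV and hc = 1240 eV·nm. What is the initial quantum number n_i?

The photon energy is ΔE = hc/λ = 1240 / 59.7 = 20.77 eV.
With Z = 4, ΔE = 217.6 × (1/n_f² − 1/n_i²), so 1/n_f² − 1/n_i² = 0.09545.
With n_f = 3: 1/n_i² = 1/9 − 0.09545 = 0.01566, so n_i ≈ 7.99.

n_i = 8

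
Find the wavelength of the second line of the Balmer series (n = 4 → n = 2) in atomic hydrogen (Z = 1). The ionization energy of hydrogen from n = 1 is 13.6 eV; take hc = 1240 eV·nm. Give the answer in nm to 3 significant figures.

The Balmer series terminates on n_f = 2; the second line has n_i = 2+2 = 4.
ΔE = 13.60 × (1/2² − 1/4²) = 2.550 eV.
λ = 1240 / 2.550 = 486 nm.

486 nm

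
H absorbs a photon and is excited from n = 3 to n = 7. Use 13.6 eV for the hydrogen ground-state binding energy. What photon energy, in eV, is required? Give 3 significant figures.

1.23 eV

E_7 = −13.60/49 = −0.2776 eV and E_3 = −13.60/9 = −1.511 eV.
The photon energy is |E_7 − E_3| = 1.23 eV.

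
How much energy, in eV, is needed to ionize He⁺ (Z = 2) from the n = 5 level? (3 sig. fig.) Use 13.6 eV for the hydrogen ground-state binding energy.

2.18 eV

E_n = −13.6 Z²/n² = −54.40/n² eV for Z = 2.
E_5 = −54.40/25 = −2.18 eV, so ionization (to E = 0) requires 2.18 eV.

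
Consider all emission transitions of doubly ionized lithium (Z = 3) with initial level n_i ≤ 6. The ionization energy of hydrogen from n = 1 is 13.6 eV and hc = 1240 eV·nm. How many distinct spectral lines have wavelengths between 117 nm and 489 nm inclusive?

Enumerate all n_i → n_f pairs with 1 ≤ n_f < n_i ≤ 6 and compute λ = 1240 / [13.6·9·(1/n_f² − 1/n_i²)].
Lines falling in [117, 489] nm: 6→3 (121.6 nm), 5→3 (142.5 nm), 4→3 (208.4 nm), 6→4 (291.8 nm), 5→4 (450.3 nm).

5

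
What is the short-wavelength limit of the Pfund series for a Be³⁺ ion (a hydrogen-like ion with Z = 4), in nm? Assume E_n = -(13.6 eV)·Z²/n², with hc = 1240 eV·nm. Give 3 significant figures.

The Pfund series has lower level n_f = 5; the series limit corresponds to n_i → ∞.
ΔE_max = 13.6 × 16 / 5² = 8.704 eV.
λ_min = 1240 / 8.704 = 142 nm.

142 nm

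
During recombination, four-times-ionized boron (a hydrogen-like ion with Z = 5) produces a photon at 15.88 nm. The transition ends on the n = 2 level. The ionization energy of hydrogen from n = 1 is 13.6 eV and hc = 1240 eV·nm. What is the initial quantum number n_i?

n_i = 7

The photon energy is ΔE = hc/λ = 1240 / 15.88 = 78.09 eV.
With Z = 5, ΔE = 340.0 × (1/n_f² − 1/n_i²), so 1/n_f² − 1/n_i² = 0.2297.
With n_f = 2: 1/n_i² = 1/4 − 0.2297 = 0.02034, so n_i ≈ 7.01.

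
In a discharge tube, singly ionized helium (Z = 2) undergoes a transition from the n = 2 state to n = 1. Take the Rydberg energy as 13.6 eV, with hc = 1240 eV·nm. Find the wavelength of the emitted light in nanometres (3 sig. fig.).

30.4 nm

For Z = 2 the level energies scale as Z², so the effective Rydberg energy is 13.6 × 4 = 54.40 eV.
ΔE = 54.40 × (1/1² − 1/2²) = 54.40 × 0.7500 = 40.80 eV.
λ = hc/ΔE = 1240 / 40.80 = 30.4 nm.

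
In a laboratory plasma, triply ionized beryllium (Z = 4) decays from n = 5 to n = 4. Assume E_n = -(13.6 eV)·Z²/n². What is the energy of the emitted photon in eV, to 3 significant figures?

4.90 eV

The Bohr energies scale as Z², so for Z = 4: E_n = −217.6/n² eV.
E_5 = −217.6/25 = −8.704 eV and E_4 = −217.6/16 = −13.60 eV.
The photon energy is |E_5 − E_4| = 4.90 eV.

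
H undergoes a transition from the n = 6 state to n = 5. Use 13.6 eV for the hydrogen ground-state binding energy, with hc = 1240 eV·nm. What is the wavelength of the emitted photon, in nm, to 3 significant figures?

7460 nm

ΔE = 13.60 × (1/5² − 1/6²) = 13.60 × 0.01222 = 0.1662 eV.
λ = hc/ΔE = 1240 / 0.1662 = 7460 nm.
This line belongs to the Pfund series.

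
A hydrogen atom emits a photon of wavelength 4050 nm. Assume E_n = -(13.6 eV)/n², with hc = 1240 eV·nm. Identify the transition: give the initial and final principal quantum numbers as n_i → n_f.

n_i = 5, n_f = 4

The photon energy is ΔE = hc/λ = 1240 / 4050 = 0.3062 eV.
With Z = 1, ΔE = 13.60 × (1/n_f² − 1/n_i²), so 1/n_f² − 1/n_i² = 0.02251.
Trying n_f = 4 gives 1/n_i² = 0.03999, i.e. n_i ≈ 5; this pair matches.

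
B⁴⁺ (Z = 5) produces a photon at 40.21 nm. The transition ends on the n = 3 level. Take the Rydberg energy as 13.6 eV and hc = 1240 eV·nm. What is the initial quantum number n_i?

The photon energy is ΔE = hc/λ = 1240 / 40.21 = 30.84 eV.
With Z = 5, ΔE = 340.0 × (1/n_f² − 1/n_i²), so 1/n_f² − 1/n_i² = 0.09070.
With n_f = 3: 1/n_i² = 1/9 − 0.09070 = 0.02041, so n_i ≈ 7.00.

n_i = 7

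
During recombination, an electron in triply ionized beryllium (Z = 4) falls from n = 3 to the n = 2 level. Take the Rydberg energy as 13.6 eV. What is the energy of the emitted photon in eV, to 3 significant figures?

30.2 eV

The Bohr energies scale as Z², so for Z = 4: E_n = −217.6/n² eV.
E_3 = −217.6/9 = −24.18 eV and E_2 = −217.6/4 = −54.40 eV.
The photon energy is |E_3 − E_2| = 30.2 eV.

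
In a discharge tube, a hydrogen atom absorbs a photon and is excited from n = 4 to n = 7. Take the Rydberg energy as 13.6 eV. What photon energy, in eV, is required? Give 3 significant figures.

0.572 eV

E_7 = −13.60/49 = −0.2776 eV and E_4 = −13.60/16 = −0.8500 eV.
The photon energy is |E_7 − E_4| = 0.572 eV.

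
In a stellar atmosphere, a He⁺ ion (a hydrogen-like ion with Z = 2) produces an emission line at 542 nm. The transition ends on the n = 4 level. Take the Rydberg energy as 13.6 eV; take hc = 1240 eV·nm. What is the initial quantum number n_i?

The photon energy is ΔE = hc/λ = 1240 / 542 = 2.288 eV.
With Z = 2, ΔE = 54.40 × (1/n_f² − 1/n_i²), so 1/n_f² − 1/n_i² = 0.04206.
With n_f = 4: 1/n_i² = 1/16 − 0.04206 = 0.02044, so n_i ≈ 6.99.

n_i = 7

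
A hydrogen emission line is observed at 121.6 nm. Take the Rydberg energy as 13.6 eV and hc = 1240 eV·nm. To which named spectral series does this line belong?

Lyman

ΔE = 1240/121.6 = 10.20 eV.
This matches 13.6 × (1/1² − 1/2²), so n_f = 1: the Lyman series.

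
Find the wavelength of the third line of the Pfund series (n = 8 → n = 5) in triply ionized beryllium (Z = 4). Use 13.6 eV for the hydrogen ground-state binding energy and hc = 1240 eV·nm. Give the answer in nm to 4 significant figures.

The Pfund series terminates on n_f = 5; the third line has n_i = 5+3 = 8.
ΔE = 217.6 × (1/5² − 1/8²) = 5.304 eV.
λ = 1240 / 5.304 = 233.8 nm.

233.8 nm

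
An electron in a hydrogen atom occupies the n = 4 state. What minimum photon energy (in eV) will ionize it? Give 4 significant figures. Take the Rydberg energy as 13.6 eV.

0.8500 eV

E_4 = −13.60/16 = −0.8500 eV, so ionization (to E = 0) requires 0.8500 eV.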